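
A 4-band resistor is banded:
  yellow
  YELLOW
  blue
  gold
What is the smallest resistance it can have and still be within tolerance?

41800000 Ω

Yellow → 4 (first significant figure)
Yellow → 4 (second significant figure)
Blue → ×10^6 multiplier
Gold → ±5% tolerance
44 × 1000000 = 44000000 Ω
Smallest = 44000000 × (1 − 5/100) = 41800000 Ω.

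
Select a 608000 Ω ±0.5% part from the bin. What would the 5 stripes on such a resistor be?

608000 Ω = 608 × 10^3.
6 → blue
0 → black
8 → grey
Multiplier 10^3 → orange.
±0.5% tolerance → green.

blue, black, grey, orange, green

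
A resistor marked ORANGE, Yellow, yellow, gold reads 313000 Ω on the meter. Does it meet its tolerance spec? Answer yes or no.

no

Orange → 3 (first significant figure)
Yellow → 4 (second significant figure)
Yellow → ×10^4 multiplier
Gold → ±5% tolerance
34 × 10000 = 340000 Ω
Allowed range: 323000 Ω to 357000 Ω.
313000 Ω lies outside that range.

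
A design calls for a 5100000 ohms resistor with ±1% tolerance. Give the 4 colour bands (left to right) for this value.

5100000 Ω = 51 × 10^5.
5 → green
1 → brown
Multiplier 10^5 → green.
±1% tolerance → brown.

green, brown, green, brown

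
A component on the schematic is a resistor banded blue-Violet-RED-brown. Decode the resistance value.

Blue → 6 (first significant figure)
Violet → 7 (second significant figure)
Red → ×10^2 multiplier
67 × 100 = 6700 Ω

6700 Ω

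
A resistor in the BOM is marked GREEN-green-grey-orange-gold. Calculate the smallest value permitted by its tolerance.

530100 Ω

Green → 5 (first significant figure)
Green → 5 (second significant figure)
Grey → 8 (third significant figure)
Orange → ×10^3 multiplier
Gold → ±5% tolerance
558 × 1000 = 558000 Ω
Smallest = 558000 × (1 − 5/100) = 530100 Ω.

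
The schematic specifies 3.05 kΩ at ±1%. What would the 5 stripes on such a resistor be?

orange, black, green, brown, brown

3050 Ω = 305 × 10^1.
3 → orange
0 → black
5 → green
Multiplier 10^1 → brown.
±1% tolerance → brown.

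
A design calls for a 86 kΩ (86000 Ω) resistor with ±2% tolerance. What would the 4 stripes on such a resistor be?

86000 Ω = 86 × 10^3.
8 → grey
6 → blue
Multiplier 10^3 → orange.
±2% tolerance → red.

grey, blue, orange, red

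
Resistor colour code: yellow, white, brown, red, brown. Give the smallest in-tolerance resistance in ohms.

48609 Ω

Yellow → 4 (first significant figure)
White → 9 (second significant figure)
Brown → 1 (third significant figure)
Red → ×10^2 multiplier
Brown → ±1% tolerance
491 × 100 = 49100 Ω
Smallest = 49100 × (1 − 1/100) = 48609 Ω.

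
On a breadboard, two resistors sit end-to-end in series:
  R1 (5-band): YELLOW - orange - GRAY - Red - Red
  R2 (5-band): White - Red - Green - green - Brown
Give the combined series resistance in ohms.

R1: yellow, orange, grey → 438; red ×10^2 → 43800 Ω.
R2: white, red, green → 925; green ×10^5 → 92500000 Ω.
Series: 43800 + 92500000 = 92543800 Ω.

92543800 Ω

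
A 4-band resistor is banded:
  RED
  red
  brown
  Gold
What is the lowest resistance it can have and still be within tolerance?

209 Ω

Red → 2 (first significant figure)
Red → 2 (second significant figure)
Brown → ×10 multiplier
Gold → ±5% tolerance
22 × 10 = 220 Ω
Lowest = 220 × (1 − 5/100) = 209 Ω.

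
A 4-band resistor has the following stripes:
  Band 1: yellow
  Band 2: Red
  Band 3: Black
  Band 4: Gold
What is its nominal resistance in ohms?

Yellow → 4 (first significant figure)
Red → 2 (second significant figure)
Black → ×1 multiplier
42 × 1 = 42 Ω

42 Ω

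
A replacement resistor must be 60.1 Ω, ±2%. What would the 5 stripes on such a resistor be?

blue, black, brown, gold, red

60.1 Ω = 601 × 10^-1.
6 → blue
0 → black
1 → brown
Multiplier 10^-1 → gold.
±2% tolerance → red.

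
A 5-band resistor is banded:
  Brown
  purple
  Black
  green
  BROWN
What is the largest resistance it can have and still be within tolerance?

Brown → 1 (first significant figure)
Violet → 7 (second significant figure)
Black → 0 (third significant figure)
Green → ×10^5 multiplier
Brown → ±1% tolerance
170 × 100000 = 17000000 Ω
Largest = 17000000 × (1 + 1/100) = 17170000 Ω.

17170000 Ω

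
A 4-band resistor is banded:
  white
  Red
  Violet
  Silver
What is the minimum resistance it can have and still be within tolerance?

828000000 Ω

White → 9 (first significant figure)
Red → 2 (second significant figure)
Violet → ×10^7 multiplier
Silver → ±10% tolerance
92 × 10000000 = 920000000 Ω
Minimum = 920000000 × (1 − 10/100) = 828000000 Ω.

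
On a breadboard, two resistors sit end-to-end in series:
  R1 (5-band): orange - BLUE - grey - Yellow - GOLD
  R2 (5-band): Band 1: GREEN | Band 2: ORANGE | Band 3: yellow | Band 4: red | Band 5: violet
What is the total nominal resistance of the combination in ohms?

R1: orange, blue, grey → 368; yellow ×10^4 → 3680000 Ω.
R2: green, orange, yellow → 534; red ×10^2 → 53400 Ω.
Series: 3680000 + 53400 = 3733400 Ω.

3733400 Ω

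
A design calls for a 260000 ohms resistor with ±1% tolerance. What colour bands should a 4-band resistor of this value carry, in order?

260000 Ω = 26 × 10^4.
2 → red
6 → blue
Multiplier 10^4 → yellow.
±1% tolerance → brown.

red, blue, yellow, brown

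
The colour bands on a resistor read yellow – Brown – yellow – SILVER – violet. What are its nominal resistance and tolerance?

Yellow → 4 (first significant figure)
Brown → 1 (second significant figure)
Yellow → 4 (third significant figure)
Silver → ×0.01 multiplier
Violet → ±0.1% tolerance
414 × 0.01 = 4.14 Ω

4.14 Ω ±0.1%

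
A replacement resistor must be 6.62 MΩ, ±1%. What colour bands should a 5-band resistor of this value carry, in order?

blue, blue, red, yellow, brown

6620000 Ω = 662 × 10^4.
6 → blue
6 → blue
2 → red
Multiplier 10^4 → yellow.
±1% tolerance → brown.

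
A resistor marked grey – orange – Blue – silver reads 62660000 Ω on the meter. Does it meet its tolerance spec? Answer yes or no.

Grey → 8 (first significant figure)
Orange → 3 (second significant figure)
Blue → ×10^6 multiplier
Silver → ±10% tolerance
83 × 1000000 = 83000000 Ω
Allowed range: 74700000 Ω to 91300000 Ω.
62660000 Ω lies outside that range.

no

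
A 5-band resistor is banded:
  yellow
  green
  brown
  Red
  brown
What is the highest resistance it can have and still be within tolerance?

45551 Ω

Yellow → 4 (first significant figure)
Green → 5 (second significant figure)
Brown → 1 (third significant figure)
Red → ×10^2 multiplier
Brown → ±1% tolerance
451 × 100 = 45100 Ω
Highest = 45100 × (1 + 1/100) = 45551 Ω.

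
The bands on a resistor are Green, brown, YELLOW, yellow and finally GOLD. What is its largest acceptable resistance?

5397000 Ω

Green → 5 (first significant figure)
Brown → 1 (second significant figure)
Yellow → 4 (third significant figure)
Yellow → ×10^4 multiplier
Gold → ±5% tolerance
514 × 10000 = 5140000 Ω
Largest = 5140000 × (1 + 5/100) = 5397000 Ω.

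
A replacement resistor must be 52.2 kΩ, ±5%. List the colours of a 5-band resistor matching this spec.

green, red, red, red, gold

52200 Ω = 522 × 10^2.
5 → green
2 → red
2 → red
Multiplier 10^2 → red.
±5% tolerance → gold.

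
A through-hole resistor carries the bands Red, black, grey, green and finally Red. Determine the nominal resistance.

20800000 Ω

Red → 2 (first significant figure)
Black → 0 (second significant figure)
Grey → 8 (third significant figure)
Green → ×10^5 multiplier
208 × 100000 = 20800000 Ω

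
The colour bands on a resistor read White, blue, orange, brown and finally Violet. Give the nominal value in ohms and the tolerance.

9630 Ω ±0.1%

White → 9 (first significant figure)
Blue → 6 (second significant figure)
Orange → 3 (third significant figure)
Brown → ×10 multiplier
Violet → ±0.1% tolerance
963 × 10 = 9630 Ω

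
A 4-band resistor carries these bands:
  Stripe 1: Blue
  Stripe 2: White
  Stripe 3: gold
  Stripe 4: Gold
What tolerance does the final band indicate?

±5%

The last band, gold, is the tolerance band.
Gold corresponds to ±5%.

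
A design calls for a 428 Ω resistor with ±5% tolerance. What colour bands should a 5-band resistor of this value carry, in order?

428 Ω = 428 × 10^0.
4 → yellow
2 → red
8 → grey
Multiplier 10^0 → black.
±5% tolerance → gold.

yellow, red, grey, black, gold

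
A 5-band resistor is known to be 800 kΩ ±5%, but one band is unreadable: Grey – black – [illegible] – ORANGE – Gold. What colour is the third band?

black

800000 Ω = 800 × 10^3.
The third band gives digit 0 of the significand, and 0 is black.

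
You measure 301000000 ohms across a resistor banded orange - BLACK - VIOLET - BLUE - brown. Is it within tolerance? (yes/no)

Orange → 3 (first significant figure)
Black → 0 (second significant figure)
Violet → 7 (third significant figure)
Blue → ×10^6 multiplier
Brown → ±1% tolerance
307 × 1000000 = 307000000 Ω
Allowed range: 303930000 Ω to 310070000 Ω.
301000000 ohms lies outside that range.

no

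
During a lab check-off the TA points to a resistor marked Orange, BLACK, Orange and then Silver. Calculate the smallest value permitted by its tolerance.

27000 Ω

Orange → 3 (first significant figure)
Black → 0 (second significant figure)
Orange → ×10^3 multiplier
Silver → ±10% tolerance
30 × 1000 = 30000 Ω
Smallest = 30000 × (1 − 10/100) = 27000 Ω.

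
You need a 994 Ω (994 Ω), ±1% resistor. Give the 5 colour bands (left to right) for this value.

994 Ω = 994 × 10^0.
9 → white
9 → white
4 → yellow
Multiplier 10^0 → black.
±1% tolerance → brown.

white, white, yellow, black, brown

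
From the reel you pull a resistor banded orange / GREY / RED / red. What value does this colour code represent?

Orange → 3 (first significant figure)
Grey → 8 (second significant figure)
Red → ×10^2 multiplier
38 × 100 = 3800 Ω

3800 Ω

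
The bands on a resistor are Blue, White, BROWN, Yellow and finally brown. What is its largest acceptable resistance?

6979100 Ω

Blue → 6 (first significant figure)
White → 9 (second significant figure)
Brown → 1 (third significant figure)
Yellow → ×10^4 multiplier
Brown → ±1% tolerance
691 × 10000 = 6910000 Ω
Largest = 6910000 × (1 + 1/100) = 6979100 Ω.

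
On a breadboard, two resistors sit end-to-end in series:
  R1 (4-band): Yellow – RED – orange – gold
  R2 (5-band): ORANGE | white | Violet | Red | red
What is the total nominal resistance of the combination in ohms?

R1: yellow, red → 42; orange ×10^3 → 42000 Ω.
R2: orange, white, violet → 397; red ×10^2 → 39700 Ω.
Series: 42000 + 39700 = 81700 Ω.

81700 Ω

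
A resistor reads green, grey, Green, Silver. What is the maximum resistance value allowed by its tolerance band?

Green → 5 (first significant figure)
Grey → 8 (second significant figure)
Green → ×10^5 multiplier
Silver → ±10% tolerance
58 × 100000 = 5800000 Ω
Maximum = 5800000 × (1 + 10/100) = 6380000 Ω.

6380000 Ω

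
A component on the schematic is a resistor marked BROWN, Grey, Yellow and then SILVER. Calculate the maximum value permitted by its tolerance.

Brown → 1 (first significant figure)
Grey → 8 (second significant figure)
Yellow → ×10^4 multiplier
Silver → ±10% tolerance
18 × 10000 = 180000 Ω
Maximum = 180000 × (1 + 10/100) = 198000 Ω.

198000 Ω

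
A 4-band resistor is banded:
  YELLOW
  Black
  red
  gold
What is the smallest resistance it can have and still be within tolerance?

3800 Ω

Yellow → 4 (first significant figure)
Black → 0 (second significant figure)
Red → ×10^2 multiplier
Gold → ±5% tolerance
40 × 100 = 4000 Ω
Smallest = 4000 × (1 − 5/100) = 3800 Ω.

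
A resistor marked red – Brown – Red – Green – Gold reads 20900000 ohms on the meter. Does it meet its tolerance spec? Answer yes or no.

yes

Red → 2 (first significant figure)
Brown → 1 (second significant figure)
Red → 2 (third significant figure)
Green → ×10^5 multiplier
Gold → ±5% tolerance
212 × 100000 = 21200000 Ω
Allowed range: 20140000 Ω to 22260000 Ω.
20900000 ohms lies inside that range.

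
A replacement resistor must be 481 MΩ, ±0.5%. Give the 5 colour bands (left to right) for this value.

481000000 Ω = 481 × 10^6.
4 → yellow
8 → grey
1 → brown
Multiplier 10^6 → blue.
±0.5% tolerance → green.

yellow, grey, brown, blue, green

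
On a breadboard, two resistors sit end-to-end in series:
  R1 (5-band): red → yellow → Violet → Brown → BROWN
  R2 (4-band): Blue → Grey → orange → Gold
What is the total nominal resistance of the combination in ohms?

R1: red, yellow, violet → 247; brown ×10 → 2470 Ω.
R2: blue, grey → 68; orange ×10^3 → 68000 Ω.
Series: 2470 + 68000 = 70470 Ω.

70470 Ω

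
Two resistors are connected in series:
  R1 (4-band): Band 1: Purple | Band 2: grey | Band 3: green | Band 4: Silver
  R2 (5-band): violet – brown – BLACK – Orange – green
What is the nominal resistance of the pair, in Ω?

R1: violet, grey → 78; green ×10^5 → 7800000 Ω.
R2: violet, brown, black → 710; orange ×10^3 → 710000 Ω.
Series: 7800000 + 710000 = 8510000 Ω.

8510000 Ω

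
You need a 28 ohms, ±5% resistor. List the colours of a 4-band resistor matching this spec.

28 Ω = 28 × 10^0.
2 → red
8 → grey
Multiplier 10^0 → black.
±5% tolerance → gold.

red, grey, black, gold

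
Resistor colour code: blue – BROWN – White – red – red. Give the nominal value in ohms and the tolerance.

61900 Ω ±2%

Blue → 6 (first significant figure)
Brown → 1 (second significant figure)
White → 9 (third significant figure)
Red → ×10^2 multiplier
Red → ±2% tolerance
619 × 100 = 61900 Ω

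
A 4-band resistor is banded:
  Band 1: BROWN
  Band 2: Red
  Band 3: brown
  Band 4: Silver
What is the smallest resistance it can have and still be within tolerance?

Brown → 1 (first significant figure)
Red → 2 (second significant figure)
Brown → ×10 multiplier
Silver → ±10% tolerance
12 × 10 = 120 Ω
Smallest = 120 × (1 − 10/100) = 108 Ω.

108 Ω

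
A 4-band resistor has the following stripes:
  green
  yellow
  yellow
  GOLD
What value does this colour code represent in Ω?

Green → 5 (first significant figure)
Yellow → 4 (second significant figure)
Yellow → ×10^4 multiplier
54 × 10000 = 540000 Ω

540000 Ω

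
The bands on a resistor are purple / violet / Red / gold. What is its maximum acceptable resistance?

Violet → 7 (first significant figure)
Violet → 7 (second significant figure)
Red → ×10^2 multiplier
Gold → ±5% tolerance
77 × 100 = 7700 Ω
Maximum = 7700 × (1 + 5/100) = 8085 Ω.

8085 Ω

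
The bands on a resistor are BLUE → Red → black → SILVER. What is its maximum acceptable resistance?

68.2 Ω

Blue → 6 (first significant figure)
Red → 2 (second significant figure)
Black → ×1 multiplier
Silver → ±10% tolerance
62 × 1 = 62 Ω
Maximum = 62 × (1 + 10/100) = 68.2 Ω.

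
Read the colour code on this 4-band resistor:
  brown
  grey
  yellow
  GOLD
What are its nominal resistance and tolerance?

Brown → 1 (first significant figure)
Grey → 8 (second significant figure)
Yellow → ×10^4 multiplier
Gold → ±5% tolerance
18 × 10000 = 180000 Ω

180000 Ω ±5%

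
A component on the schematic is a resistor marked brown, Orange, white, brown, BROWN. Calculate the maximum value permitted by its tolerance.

Brown → 1 (first significant figure)
Orange → 3 (second significant figure)
White → 9 (third significant figure)
Brown → ×10 multiplier
Brown → ±1% tolerance
139 × 10 = 1390 Ω
Maximum = 1390 × (1 + 1/100) = 1403.9 Ω.

1403.9 Ω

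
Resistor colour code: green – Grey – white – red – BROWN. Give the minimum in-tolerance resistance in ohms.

58311 Ω

Green → 5 (first significant figure)
Grey → 8 (second significant figure)
White → 9 (third significant figure)
Red → ×10^2 multiplier
Brown → ±1% tolerance
589 × 100 = 58900 Ω
Minimum = 58900 × (1 − 1/100) = 58311 Ω.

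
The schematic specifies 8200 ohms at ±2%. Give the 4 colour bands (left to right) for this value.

grey, red, red, red

8200 Ω = 82 × 10^2.
8 → grey
2 → red
Multiplier 10^2 → red.
±2% tolerance → red.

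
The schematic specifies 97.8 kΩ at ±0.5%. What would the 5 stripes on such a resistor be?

97800 Ω = 978 × 10^2.
9 → white
7 → violet
8 → grey
Multiplier 10^2 → red.
±0.5% tolerance → green.

white, violet, grey, red, green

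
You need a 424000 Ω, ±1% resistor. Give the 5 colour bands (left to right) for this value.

yellow, red, yellow, orange, brown

424000 Ω = 424 × 10^3.
4 → yellow
2 → red
4 → yellow
Multiplier 10^3 → orange.
±1% tolerance → brown.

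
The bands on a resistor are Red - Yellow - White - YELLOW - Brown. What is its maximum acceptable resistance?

2514900 Ω

Red → 2 (first significant figure)
Yellow → 4 (second significant figure)
White → 9 (third significant figure)
Yellow → ×10^4 multiplier
Brown → ±1% tolerance
249 × 10000 = 2490000 Ω
Maximum = 2490000 × (1 + 1/100) = 2514900 Ω.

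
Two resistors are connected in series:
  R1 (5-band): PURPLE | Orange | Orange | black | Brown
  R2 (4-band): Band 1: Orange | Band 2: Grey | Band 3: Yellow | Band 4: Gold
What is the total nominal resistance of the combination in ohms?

380733 Ω

R1: violet, orange, orange → 733; black ×1 → 733 Ω.
R2: orange, grey → 38; yellow ×10^4 → 380000 Ω.
Series: 733 + 380000 = 380733 Ω.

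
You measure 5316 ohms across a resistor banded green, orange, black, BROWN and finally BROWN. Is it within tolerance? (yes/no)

yes

Green → 5 (first significant figure)
Orange → 3 (second significant figure)
Black → 0 (third significant figure)
Brown → ×10 multiplier
Brown → ±1% tolerance
530 × 10 = 5300 Ω
Allowed range: 5247 Ω to 5353 Ω.
5316 ohms lies inside that range.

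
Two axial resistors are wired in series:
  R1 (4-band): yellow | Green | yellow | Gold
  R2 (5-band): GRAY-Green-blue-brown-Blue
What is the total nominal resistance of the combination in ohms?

458560 Ω

R1: yellow, green → 45; yellow ×10^4 → 450000 Ω.
R2: grey, green, blue → 856; brown ×10 → 8560 Ω.
Series: 450000 + 8560 = 458560 Ω.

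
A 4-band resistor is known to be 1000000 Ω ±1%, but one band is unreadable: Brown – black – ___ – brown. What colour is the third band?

1000000 Ω = 10 × 10^5.
The third band is the multiplier, 10^5, which is green.

green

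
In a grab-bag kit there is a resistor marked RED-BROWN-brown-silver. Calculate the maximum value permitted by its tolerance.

231 Ω

Red → 2 (first significant figure)
Brown → 1 (second significant figure)
Brown → ×10 multiplier
Silver → ±10% tolerance
21 × 10 = 210 Ω
Maximum = 210 × (1 + 10/100) = 231 Ω.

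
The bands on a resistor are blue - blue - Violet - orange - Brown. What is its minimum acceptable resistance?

660330 Ω

Blue → 6 (first significant figure)
Blue → 6 (second significant figure)
Violet → 7 (third significant figure)
Orange → ×10^3 multiplier
Brown → ±1% tolerance
667 × 1000 = 667000 Ω
Minimum = 667000 × (1 − 1/100) = 660330 Ω.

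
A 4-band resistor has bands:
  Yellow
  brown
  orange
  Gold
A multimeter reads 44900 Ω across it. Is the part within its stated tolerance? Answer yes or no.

Yellow → 4 (first significant figure)
Brown → 1 (second significant figure)
Orange → ×10^3 multiplier
Gold → ±5% tolerance
41 × 1000 = 41000 Ω
Allowed range: 38950 Ω to 43050 Ω.
44900 Ω lies outside that range.

no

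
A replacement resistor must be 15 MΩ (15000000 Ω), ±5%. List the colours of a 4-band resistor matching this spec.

brown, green, blue, gold

15000000 Ω = 15 × 10^6.
1 → brown
5 → green
Multiplier 10^6 → blue.
±5% tolerance → gold.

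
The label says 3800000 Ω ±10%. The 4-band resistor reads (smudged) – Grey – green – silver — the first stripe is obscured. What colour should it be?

3800000 Ω = 38 × 10^5.
The first band gives digit 3 of the significand, and 3 is orange.

orange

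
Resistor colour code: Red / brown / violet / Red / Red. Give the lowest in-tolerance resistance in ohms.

Red → 2 (first significant figure)
Brown → 1 (second significant figure)
Violet → 7 (third significant figure)
Red → ×10^2 multiplier
Red → ±2% tolerance
217 × 100 = 21700 Ω
Lowest = 21700 × (1 − 2/100) = 21266 Ω.

21266 Ω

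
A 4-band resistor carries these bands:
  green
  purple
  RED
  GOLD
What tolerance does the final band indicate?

The last band, gold, is the tolerance band.
Gold corresponds to ±5%.

±5%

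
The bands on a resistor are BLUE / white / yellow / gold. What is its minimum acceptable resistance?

Blue → 6 (first significant figure)
White → 9 (second significant figure)
Yellow → ×10^4 multiplier
Gold → ±5% tolerance
69 × 10000 = 690000 Ω
Minimum = 690000 × (1 − 5/100) = 655500 Ω.

655500 Ω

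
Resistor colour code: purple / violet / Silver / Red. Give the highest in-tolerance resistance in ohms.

Violet → 7 (first significant figure)
Violet → 7 (second significant figure)
Silver → ×0.01 multiplier
Red → ±2% tolerance
77 × 0.01 = 0.77 Ω
Highest = 0.77 × (1 + 2/100) = 0.7854 Ω.

0.7854 Ω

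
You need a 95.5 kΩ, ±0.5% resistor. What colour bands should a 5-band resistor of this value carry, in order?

white, green, green, red, green

95500 Ω = 955 × 10^2.
9 → white
5 → green
5 → green
Multiplier 10^2 → red.
±0.5% tolerance → green.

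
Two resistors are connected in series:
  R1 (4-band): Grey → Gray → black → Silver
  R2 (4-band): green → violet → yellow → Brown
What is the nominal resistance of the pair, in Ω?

570088 Ω

R1: grey, grey → 88; black ×1 → 88 Ω.
R2: green, violet → 57; yellow ×10^4 → 570000 Ω.
Series: 88 + 570000 = 570088 Ω.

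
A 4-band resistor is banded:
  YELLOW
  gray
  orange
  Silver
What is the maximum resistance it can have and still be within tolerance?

52800 Ω

Yellow → 4 (first significant figure)
Grey → 8 (second significant figure)
Orange → ×10^3 multiplier
Silver → ±10% tolerance
48 × 1000 = 48000 Ω
Maximum = 48000 × (1 + 10/100) = 52800 Ω.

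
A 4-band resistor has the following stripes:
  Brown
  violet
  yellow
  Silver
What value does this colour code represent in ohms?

170000 Ω

Brown → 1 (first significant figure)
Violet → 7 (second significant figure)
Yellow → ×10^4 multiplier
17 × 10000 = 170000 Ω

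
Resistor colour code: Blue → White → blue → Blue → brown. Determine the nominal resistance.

Blue → 6 (first significant figure)
White → 9 (second significant figure)
Blue → 6 (third significant figure)
Blue → ×10^6 multiplier
696 × 1000000 = 696000000 Ω

696000000 Ω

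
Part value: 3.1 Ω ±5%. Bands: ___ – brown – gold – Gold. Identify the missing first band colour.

orange

3.1 Ω = 31 × 10^-1.
The first band gives digit 3 of the significand, and 3 is orange.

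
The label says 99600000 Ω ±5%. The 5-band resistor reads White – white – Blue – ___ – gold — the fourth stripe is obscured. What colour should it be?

green

99600000 Ω = 996 × 10^5.
The fourth band is the multiplier, 10^5, which is green.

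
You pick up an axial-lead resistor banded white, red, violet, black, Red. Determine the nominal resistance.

927 Ω

White → 9 (first significant figure)
Red → 2 (second significant figure)
Violet → 7 (third significant figure)
Black → ×1 multiplier
927 × 1 = 927 Ω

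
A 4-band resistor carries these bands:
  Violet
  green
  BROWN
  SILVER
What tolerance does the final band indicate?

±10%

The last band, silver, is the tolerance band.
Silver corresponds to ±10%.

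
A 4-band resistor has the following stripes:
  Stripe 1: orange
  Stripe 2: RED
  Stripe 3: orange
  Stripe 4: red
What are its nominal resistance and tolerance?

32000 Ω ±2%

Orange → 3 (first significant figure)
Red → 2 (second significant figure)
Orange → ×10^3 multiplier
Red → ±2% tolerance
32 × 1000 = 32000 Ω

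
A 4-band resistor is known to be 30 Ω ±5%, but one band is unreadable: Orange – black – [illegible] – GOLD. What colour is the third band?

30 Ω = 30 × 10^0.
The third band is the multiplier, 10^0, which is black.

black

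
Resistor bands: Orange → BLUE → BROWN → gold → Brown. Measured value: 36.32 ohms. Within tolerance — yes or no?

Orange → 3 (first significant figure)
Blue → 6 (second significant figure)
Brown → 1 (third significant figure)
Gold → ×0.1 multiplier
Brown → ±1% tolerance
361 × 0.1 = 36.1 Ω
Allowed range: 35.739 Ω to 36.461 Ω.
36.32 ohms lies inside that range.

yes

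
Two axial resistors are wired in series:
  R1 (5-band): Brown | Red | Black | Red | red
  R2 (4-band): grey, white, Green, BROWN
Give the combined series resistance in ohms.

R1: brown, red, black → 120; red ×10^2 → 12000 Ω.
R2: grey, white → 89; green ×10^5 → 8900000 Ω.
Series: 12000 + 8900000 = 8912000 Ω.

8912000 Ω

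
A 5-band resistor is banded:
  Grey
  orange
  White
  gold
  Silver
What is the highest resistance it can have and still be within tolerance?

92.29 Ω

Grey → 8 (first significant figure)
Orange → 3 (second significant figure)
White → 9 (third significant figure)
Gold → ×0.1 multiplier
Silver → ±10% tolerance
839 × 0.1 = 83.9 Ω
Highest = 83.9 × (1 + 10/100) = 92.29 Ω.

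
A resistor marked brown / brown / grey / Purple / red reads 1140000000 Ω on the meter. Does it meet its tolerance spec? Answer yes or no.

Brown → 1 (first significant figure)
Brown → 1 (second significant figure)
Grey → 8 (third significant figure)
Violet → ×10^7 multiplier
Red → ±2% tolerance
118 × 10000000 = 1180000000 Ω
Allowed range: 1156400000 Ω to 1203600000 Ω.
1140000000 Ω lies outside that range.

no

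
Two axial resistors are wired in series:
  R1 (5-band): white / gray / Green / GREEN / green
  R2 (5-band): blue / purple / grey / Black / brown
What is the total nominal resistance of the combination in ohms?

98500678 Ω

R1: white, grey, green → 985; green ×10^5 → 98500000 Ω.
R2: blue, violet, grey → 678; black ×1 → 678 Ω.
Series: 98500000 + 678 = 98500678 Ω.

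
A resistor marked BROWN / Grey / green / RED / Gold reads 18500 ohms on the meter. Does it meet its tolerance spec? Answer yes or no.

Brown → 1 (first significant figure)
Grey → 8 (second significant figure)
Green → 5 (third significant figure)
Red → ×10^2 multiplier
Gold → ±5% tolerance
185 × 100 = 18500 Ω
Allowed range: 17575 Ω to 19425 Ω.
18500 ohms lies inside that range.

yes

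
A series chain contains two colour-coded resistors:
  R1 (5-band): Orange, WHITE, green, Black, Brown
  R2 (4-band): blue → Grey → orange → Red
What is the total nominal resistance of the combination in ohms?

68395 Ω

R1: orange, white, green → 395; black ×1 → 395 Ω.
R2: blue, grey → 68; orange ×10^3 → 68000 Ω.
Series: 395 + 68000 = 68395 Ω.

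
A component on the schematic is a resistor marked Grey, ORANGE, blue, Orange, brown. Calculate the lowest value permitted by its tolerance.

Grey → 8 (first significant figure)
Orange → 3 (second significant figure)
Blue → 6 (third significant figure)
Orange → ×10^3 multiplier
Brown → ±1% tolerance
836 × 1000 = 836000 Ω
Lowest = 836000 × (1 − 1/100) = 827640 Ω.

827640 Ω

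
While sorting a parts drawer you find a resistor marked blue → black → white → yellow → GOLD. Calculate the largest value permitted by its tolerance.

Blue → 6 (first significant figure)
Black → 0 (second significant figure)
White → 9 (third significant figure)
Yellow → ×10^4 multiplier
Gold → ±5% tolerance
609 × 10000 = 6090000 Ω
Largest = 6090000 × (1 + 5/100) = 6394500 Ω.

6394500 Ω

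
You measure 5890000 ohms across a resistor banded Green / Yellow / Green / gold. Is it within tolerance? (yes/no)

Green → 5 (first significant figure)
Yellow → 4 (second significant figure)
Green → ×10^5 multiplier
Gold → ±5% tolerance
54 × 100000 = 5400000 Ω
Allowed range: 5130000 Ω to 5670000 Ω.
5890000 ohms lies outside that range.

no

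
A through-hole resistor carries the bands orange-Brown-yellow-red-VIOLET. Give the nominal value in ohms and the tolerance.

Orange → 3 (first significant figure)
Brown → 1 (second significant figure)
Yellow → 4 (third significant figure)
Red → ×10^2 multiplier
Violet → ±0.1% tolerance
314 × 100 = 31400 Ω

31400 Ω ±0.1%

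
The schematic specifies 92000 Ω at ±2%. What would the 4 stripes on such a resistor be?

white, red, orange, red

92000 Ω = 92 × 10^3.
9 → white
2 → red
Multiplier 10^3 → orange.
±2% tolerance → red.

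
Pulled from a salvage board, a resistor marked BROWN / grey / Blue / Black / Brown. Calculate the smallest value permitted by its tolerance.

Brown → 1 (first significant figure)
Grey → 8 (second significant figure)
Blue → 6 (third significant figure)
Black → ×1 multiplier
Brown → ±1% tolerance
186 × 1 = 186 Ω
Smallest = 186 × (1 − 1/100) = 184.14 Ω.

184.14 Ω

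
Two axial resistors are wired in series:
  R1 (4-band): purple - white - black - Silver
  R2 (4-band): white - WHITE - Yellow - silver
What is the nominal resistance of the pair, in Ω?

R1: violet, white → 79; black ×1 → 79 Ω.
R2: white, white → 99; yellow ×10^4 → 990000 Ω.
Series: 79 + 990000 = 990079 Ω.

990079 Ω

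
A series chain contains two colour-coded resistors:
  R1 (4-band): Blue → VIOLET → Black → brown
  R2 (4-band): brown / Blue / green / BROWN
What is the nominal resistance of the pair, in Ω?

R1: blue, violet → 67; black ×1 → 67 Ω.
R2: brown, blue → 16; green ×10^5 → 1600000 Ω.
Series: 67 + 1600000 = 1600067 Ω.

1600067 Ω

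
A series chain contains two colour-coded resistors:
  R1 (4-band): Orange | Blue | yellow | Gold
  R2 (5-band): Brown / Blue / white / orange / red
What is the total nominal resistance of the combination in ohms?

529000 Ω

R1: orange, blue → 36; yellow ×10^4 → 360000 Ω.
R2: brown, blue, white → 169; orange ×10^3 → 169000 Ω.
Series: 360000 + 169000 = 529000 Ω.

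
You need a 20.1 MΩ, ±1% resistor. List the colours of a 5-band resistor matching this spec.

20100000 Ω = 201 × 10^5.
2 → red
0 → black
1 → brown
Multiplier 10^5 → green.
±1% tolerance → brown.

red, black, brown, green, brown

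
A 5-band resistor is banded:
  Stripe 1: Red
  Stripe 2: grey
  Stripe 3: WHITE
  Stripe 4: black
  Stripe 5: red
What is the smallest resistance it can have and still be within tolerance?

283.22 Ω

Red → 2 (first significant figure)
Grey → 8 (second significant figure)
White → 9 (third significant figure)
Black → ×1 multiplier
Red → ±2% tolerance
289 × 1 = 289 Ω
Smallest = 289 × (1 − 2/100) = 283.22 Ω.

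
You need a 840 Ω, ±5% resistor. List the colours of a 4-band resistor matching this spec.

grey, yellow, brown, gold

840 Ω = 84 × 10^1.
8 → grey
4 → yellow
Multiplier 10^1 → brown.
±5% tolerance → gold.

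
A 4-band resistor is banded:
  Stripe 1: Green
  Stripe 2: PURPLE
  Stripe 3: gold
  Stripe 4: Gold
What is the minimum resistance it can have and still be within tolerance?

Green → 5 (first significant figure)
Violet → 7 (second significant figure)
Gold → ×0.1 multiplier
Gold → ±5% tolerance
57 × 0.1 = 5.7 Ω
Minimum = 5.7 × (1 − 5/100) = 5.415 Ω.

5.415 Ω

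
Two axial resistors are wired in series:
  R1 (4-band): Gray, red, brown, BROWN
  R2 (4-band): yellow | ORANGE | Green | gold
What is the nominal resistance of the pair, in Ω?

4300820 Ω

R1: grey, red → 82; brown ×10 → 820 Ω.
R2: yellow, orange → 43; green ×10^5 → 4300000 Ω.
Series: 820 + 4300000 = 4300820 Ω.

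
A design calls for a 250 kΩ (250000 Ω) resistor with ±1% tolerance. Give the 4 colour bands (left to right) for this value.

250000 Ω = 25 × 10^4.
2 → red
5 → green
Multiplier 10^4 → yellow.
±1% tolerance → brown.

red, green, yellow, brown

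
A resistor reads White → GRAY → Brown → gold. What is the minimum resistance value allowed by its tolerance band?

White → 9 (first significant figure)
Grey → 8 (second significant figure)
Brown → ×10 multiplier
Gold → ±5% tolerance
98 × 10 = 980 Ω
Minimum = 980 × (1 − 5/100) = 931 Ω.

931 Ω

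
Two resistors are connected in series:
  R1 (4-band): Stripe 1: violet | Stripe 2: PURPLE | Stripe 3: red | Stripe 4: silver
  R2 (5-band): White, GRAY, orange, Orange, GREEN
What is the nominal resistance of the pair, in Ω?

990700 Ω

R1: violet, violet → 77; red ×10^2 → 7700 Ω.
R2: white, grey, orange → 983; orange ×10^3 → 983000 Ω.
Series: 7700 + 983000 = 990700 Ω.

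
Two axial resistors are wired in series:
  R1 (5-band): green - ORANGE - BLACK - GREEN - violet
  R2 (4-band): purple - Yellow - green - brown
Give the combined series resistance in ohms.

R1: green, orange, black → 530; green ×10^5 → 53000000 Ω.
R2: violet, yellow → 74; green ×10^5 → 7400000 Ω.
Series: 53000000 + 7400000 = 60400000 Ω.

60400000 Ω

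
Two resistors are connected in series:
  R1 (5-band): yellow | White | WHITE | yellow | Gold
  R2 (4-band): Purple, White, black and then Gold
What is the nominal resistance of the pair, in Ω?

4990079 Ω

R1: yellow, white, white → 499; yellow ×10^4 → 4990000 Ω.
R2: violet, white → 79; black ×1 → 79 Ω.
Series: 4990000 + 79 = 4990079 Ω.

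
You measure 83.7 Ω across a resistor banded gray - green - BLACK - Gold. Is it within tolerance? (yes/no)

yes

Grey → 8 (first significant figure)
Green → 5 (second significant figure)
Black → ×1 multiplier
Gold → ±5% tolerance
85 × 1 = 85 Ω
Allowed range: 80.75 Ω to 89.25 Ω.
83.7 Ω lies inside that range.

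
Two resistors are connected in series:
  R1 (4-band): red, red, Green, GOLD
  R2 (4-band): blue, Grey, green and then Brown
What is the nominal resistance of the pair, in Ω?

9000000 Ω

R1: red, red → 22; green ×10^5 → 2200000 Ω.
R2: blue, grey → 68; green ×10^5 → 6800000 Ω.
Series: 2200000 + 6800000 = 9000000 Ω.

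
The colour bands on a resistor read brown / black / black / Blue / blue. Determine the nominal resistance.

Brown → 1 (first significant figure)
Black → 0 (second significant figure)
Black → 0 (third significant figure)
Blue → ×10^6 multiplier
100 × 1000000 = 100000000 Ω

100000000 Ω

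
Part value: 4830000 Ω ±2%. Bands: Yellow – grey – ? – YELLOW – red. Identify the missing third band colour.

4830000 Ω = 483 × 10^4.
The third band gives digit 3 of the significand, and 3 is orange.

orange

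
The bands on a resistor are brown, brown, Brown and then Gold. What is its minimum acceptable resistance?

Brown → 1 (first significant figure)
Brown → 1 (second significant figure)
Brown → ×10 multiplier
Gold → ±5% tolerance
11 × 10 = 110 Ω
Minimum = 110 × (1 − 5/100) = 104.5 Ω.

104.5 Ω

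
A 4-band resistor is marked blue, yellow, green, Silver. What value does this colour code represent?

Blue → 6 (first significant figure)
Yellow → 4 (second significant figure)
Green → ×10^5 multiplier
64 × 100000 = 6400000 Ω

6400000 Ω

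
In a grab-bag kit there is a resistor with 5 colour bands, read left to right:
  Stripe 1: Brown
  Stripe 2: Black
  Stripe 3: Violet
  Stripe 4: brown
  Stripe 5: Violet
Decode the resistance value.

Brown → 1 (first significant figure)
Black → 0 (second significant figure)
Violet → 7 (third significant figure)
Brown → ×10 multiplier
107 × 10 = 1070 Ω

1070 Ω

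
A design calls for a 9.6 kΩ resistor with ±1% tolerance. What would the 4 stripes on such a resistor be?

9600 Ω = 96 × 10^2.
9 → white
6 → blue
Multiplier 10^2 → red.
±1% tolerance → brown.

white, blue, red, brown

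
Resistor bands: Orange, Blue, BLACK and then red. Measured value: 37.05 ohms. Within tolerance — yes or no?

no

Orange → 3 (first significant figure)
Blue → 6 (second significant figure)
Black → ×1 multiplier
Red → ±2% tolerance
36 × 1 = 36 Ω
Allowed range: 35.28 Ω to 36.72 Ω.
37.05 ohms lies outside that range.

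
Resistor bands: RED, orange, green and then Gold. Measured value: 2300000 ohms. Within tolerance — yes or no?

Red → 2 (first significant figure)
Orange → 3 (second significant figure)
Green → ×10^5 multiplier
Gold → ±5% tolerance
23 × 100000 = 2300000 Ω
Allowed range: 2185000 Ω to 2415000 Ω.
2300000 ohms lies inside that range.

yes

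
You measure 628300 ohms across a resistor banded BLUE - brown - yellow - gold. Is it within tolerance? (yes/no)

Blue → 6 (first significant figure)
Brown → 1 (second significant figure)
Yellow → ×10^4 multiplier
Gold → ±5% tolerance
61 × 10000 = 610000 Ω
Allowed range: 579500 Ω to 640500 Ω.
628300 ohms lies inside that range.

yes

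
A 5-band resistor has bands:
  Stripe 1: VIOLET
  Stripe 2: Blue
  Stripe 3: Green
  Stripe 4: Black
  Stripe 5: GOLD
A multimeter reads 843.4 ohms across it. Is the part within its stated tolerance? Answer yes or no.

Violet → 7 (first significant figure)
Blue → 6 (second significant figure)
Green → 5 (third significant figure)
Black → ×1 multiplier
Gold → ±5% tolerance
765 × 1 = 765 Ω
Allowed range: 726.75 Ω to 803.25 Ω.
843.4 ohms lies outside that range.

no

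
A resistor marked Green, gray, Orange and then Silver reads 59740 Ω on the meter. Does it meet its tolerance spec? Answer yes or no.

Green → 5 (first significant figure)
Grey → 8 (second significant figure)
Orange → ×10^3 multiplier
Silver → ±10% tolerance
58 × 1000 = 58000 Ω
Allowed range: 52200 Ω to 63800 Ω.
59740 Ω lies inside that range.

yes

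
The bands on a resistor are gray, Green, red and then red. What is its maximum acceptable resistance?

Grey → 8 (first significant figure)
Green → 5 (second significant figure)
Red → ×10^2 multiplier
Red → ±2% tolerance
85 × 100 = 8500 Ω
Maximum = 8500 × (1 + 2/100) = 8670 Ω.

8670 Ω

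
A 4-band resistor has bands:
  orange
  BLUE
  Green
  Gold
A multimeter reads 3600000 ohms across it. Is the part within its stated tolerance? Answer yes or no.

yes

Orange → 3 (first significant figure)
Blue → 6 (second significant figure)
Green → ×10^5 multiplier
Gold → ±5% tolerance
36 × 100000 = 3600000 Ω
Allowed range: 3420000 Ω to 3780000 Ω.
3600000 ohms lies inside that range.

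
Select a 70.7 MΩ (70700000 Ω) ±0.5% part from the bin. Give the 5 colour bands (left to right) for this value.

70700000 Ω = 707 × 10^5.
7 → violet
0 → black
7 → violet
Multiplier 10^5 → green.
±0.5% tolerance → green.

violet, black, violet, green, green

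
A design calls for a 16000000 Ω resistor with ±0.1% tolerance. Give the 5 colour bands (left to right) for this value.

brown, blue, black, green, violet

16000000 Ω = 160 × 10^5.
1 → brown
6 → blue
0 → black
Multiplier 10^5 → green.
±0.1% tolerance → violet.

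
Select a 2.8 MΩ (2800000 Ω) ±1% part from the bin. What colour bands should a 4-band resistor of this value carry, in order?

red, grey, green, brown

2800000 Ω = 28 × 10^5.
2 → red
8 → grey
Multiplier 10^5 → green.
±1% tolerance → brown.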